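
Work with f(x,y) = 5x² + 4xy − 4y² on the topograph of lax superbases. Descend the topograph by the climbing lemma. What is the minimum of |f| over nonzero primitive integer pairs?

river: ρ → (-4,4,5)
river: ρ → (5,6,-3)
river: ρ → (-3,6,5)
river: ρ → (5,4,-4)
closes: descent 0, river 4
min |a| on river = 3

3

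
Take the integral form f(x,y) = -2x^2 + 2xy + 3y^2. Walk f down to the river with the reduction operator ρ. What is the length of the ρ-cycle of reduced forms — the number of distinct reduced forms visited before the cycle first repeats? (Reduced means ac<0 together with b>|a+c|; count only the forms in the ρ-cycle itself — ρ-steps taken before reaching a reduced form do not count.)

D = 28, ⌊√D⌋ = 5
river: ρ → (3,4,-1)
river: ρ → (-1,4,3)
river: ρ → (3,2,-2)
river: ρ → (-2,2,3)
ρ-cycle length = 4 (tail of 0 descent steps not counted)

4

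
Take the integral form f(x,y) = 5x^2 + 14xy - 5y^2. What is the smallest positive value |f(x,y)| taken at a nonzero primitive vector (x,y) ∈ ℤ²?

river: ρ → (-5,16,2)
river: ρ → (2,16,-5)
river: ρ → (-5,14,5)
river: ρ → (5,16,-2)
river: ρ → (-2,16,5)
river: ρ → (5,14,-5)
closes: descent 0, river 6
min |a| on river = 2

2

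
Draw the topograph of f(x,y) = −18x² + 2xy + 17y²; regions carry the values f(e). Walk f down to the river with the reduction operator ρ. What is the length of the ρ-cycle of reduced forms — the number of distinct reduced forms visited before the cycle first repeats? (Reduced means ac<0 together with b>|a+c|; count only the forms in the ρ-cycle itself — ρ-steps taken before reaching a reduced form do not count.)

D = 1228, ⌊√D⌋ = 35
river: ρ → (17,32,-3)
river: ρ → (-3,34,6)
river: ρ → (6,26,-23)
river: ρ → (-23,20,9)
river: ρ → (9,34,-2)
river: ρ → (-2,34,9)
river: ρ → (9,20,-23)
river: ρ → (-23,26,6)
river: ρ → (6,34,-3)
river: ρ → (-3,32,17)
river: ρ → (17,2,-18)
river: ρ → (-18,34,1)
river: ρ → (1,34,-18)
river: ρ → (-18,2,17)
ρ-cycle length = 14 (tail of 0 descent steps not counted)

14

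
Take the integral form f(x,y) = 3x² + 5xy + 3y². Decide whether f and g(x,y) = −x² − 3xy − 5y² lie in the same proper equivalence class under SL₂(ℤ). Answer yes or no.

D₁ = -11, D₂ = -11
f: translate: b→-1 (≡5 mod 6), so (3,5,3)→(3,-1,1)
f: flip: (3,-1,1)→(1,1,3)
f: reduced (well bottom): (1,1,3) with a≤c, −a<b≤a
g is negative-definite; reduce −g:
−g: translate: b→1 (≡3 mod 2), so (1,3,5)→(1,1,3)
−g: reduced (well bottom): (1,1,3) with a≤c, −a<b≤a
flip sign back: reduced form of g is (-1,-1,-3)
reduced forms (1, 1, 3) vs (-1, -1, -3) ⇒ inequivalent

no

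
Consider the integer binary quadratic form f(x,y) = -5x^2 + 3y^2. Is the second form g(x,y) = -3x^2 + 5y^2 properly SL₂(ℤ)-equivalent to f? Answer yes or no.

D₁ = 60, D₂ = 60
river cycle of f (length 2): (3, 6, -2), (-2, 6, 3)
river cycle of g (length 2): (-3, 6, 2), (2, 6, -3)
cycles differ ⇒ inequivalent

no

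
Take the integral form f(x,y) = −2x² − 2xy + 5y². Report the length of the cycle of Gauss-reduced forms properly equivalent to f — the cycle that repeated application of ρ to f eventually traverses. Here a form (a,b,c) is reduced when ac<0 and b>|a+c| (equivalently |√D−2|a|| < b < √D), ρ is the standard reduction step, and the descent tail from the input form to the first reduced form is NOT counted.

D = 44, ⌊√D⌋ = 6
descent: ρ → (5,2,-2)
descent: ρ → (-2,6,1)  [lands on river]
river: ρ → (1,6,-2)
ρ-cycle length = 2 (tail of 2 descent steps not counted)

2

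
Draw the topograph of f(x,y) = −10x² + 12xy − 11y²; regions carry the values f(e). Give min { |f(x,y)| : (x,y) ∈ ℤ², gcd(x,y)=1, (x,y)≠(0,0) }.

translate: b→8 (≡-12 mod 20), so (10,-12,11)→(10,8,9)
flip: (10,8,9)→(9,-8,10)
reduced (well bottom): (9,-8,10) with a≤c, −a<b≤a
well minimum |f| = |-9| = 9 (negative-definite)

9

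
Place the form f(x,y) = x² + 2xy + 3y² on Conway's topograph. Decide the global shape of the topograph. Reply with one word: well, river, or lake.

D = b²−4ac = 2² − 4·1·3 = -8
D < 0 ⇒ definite ⇒ every region one sign ⇒ single well

well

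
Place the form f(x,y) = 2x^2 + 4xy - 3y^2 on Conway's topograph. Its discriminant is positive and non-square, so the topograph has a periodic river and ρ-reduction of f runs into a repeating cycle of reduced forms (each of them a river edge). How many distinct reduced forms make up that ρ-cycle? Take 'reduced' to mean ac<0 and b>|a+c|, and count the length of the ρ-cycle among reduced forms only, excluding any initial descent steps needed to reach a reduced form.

D = 40, ⌊√D⌋ = 6
river: ρ → (-3,2,3)
river: ρ → (3,4,-2)
river: ρ → (-2,4,3)
river: ρ → (3,2,-3)
river: ρ → (-3,4,2)
river: ρ → (2,4,-3)
ρ-cycle length = 6 (tail of 0 descent steps not counted)

6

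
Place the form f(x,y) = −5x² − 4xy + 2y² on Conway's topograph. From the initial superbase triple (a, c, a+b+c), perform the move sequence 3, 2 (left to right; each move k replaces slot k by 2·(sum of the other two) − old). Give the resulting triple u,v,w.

start (-5,2,-7) = (f(1,0),f(0,1),f(1,1))
replace slot 3: 2·((-5)+2) − (-7) = 1 → (-5,2,1)
replace slot 2: 2·((-5)+1) − 2 = -10 → (-5,-10,1)

-5,-10,1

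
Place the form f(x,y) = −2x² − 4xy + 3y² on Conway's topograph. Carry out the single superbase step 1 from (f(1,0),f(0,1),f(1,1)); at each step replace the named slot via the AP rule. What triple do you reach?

start (-2,3,-3) = (f(1,0),f(0,1),f(1,1))
replace slot 1: 2·(3+(-3)) − (-2) = 2 → (2,3,-3)

2,3,-3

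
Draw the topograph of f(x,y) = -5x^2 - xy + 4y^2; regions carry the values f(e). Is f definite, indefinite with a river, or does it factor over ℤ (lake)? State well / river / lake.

D = b²−4ac = (-1)² − 4·(-5)·4 = 81
D = 9² is a perfect square ⇒ form factors over ℤ ⇒ lakes

lake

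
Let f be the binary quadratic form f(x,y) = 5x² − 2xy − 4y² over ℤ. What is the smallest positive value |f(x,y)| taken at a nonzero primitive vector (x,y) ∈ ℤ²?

descent: ρ → (-4,2,5)  [lands on river]
river: ρ → (5,8,-1)
river: ρ → (-1,8,5)
river: ρ → (5,2,-4)
river: ρ → (-4,6,3)
river: ρ → (3,6,-4)
closes: descent 1, river 6
min |a| on river = 1

1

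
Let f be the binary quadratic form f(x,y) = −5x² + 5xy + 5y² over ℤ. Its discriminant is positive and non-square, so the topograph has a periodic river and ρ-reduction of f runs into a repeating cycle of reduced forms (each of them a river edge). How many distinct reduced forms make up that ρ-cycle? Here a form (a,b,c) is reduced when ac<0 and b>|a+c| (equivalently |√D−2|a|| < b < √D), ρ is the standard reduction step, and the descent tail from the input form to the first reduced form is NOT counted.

D = 125, ⌊√D⌋ = 11
river: ρ → (5,5,-5)
river: ρ → (-5,5,5)
ρ-cycle length = 2 (tail of 0 descent steps not counted)

2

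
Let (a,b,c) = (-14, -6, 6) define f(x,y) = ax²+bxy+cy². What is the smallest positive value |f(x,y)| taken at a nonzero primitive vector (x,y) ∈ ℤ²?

descent: ρ → (6,18,-2)  [lands on river]
river: ρ → (-2,18,6)
closes: descent 1, river 2
min |a| on river = 2

2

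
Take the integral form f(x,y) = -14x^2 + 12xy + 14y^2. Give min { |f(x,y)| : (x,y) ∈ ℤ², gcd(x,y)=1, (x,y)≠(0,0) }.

river: ρ → (14,16,-12)
river: ρ → (-12,8,18)
river: ρ → (18,28,-2)
river: ρ → (-2,28,18)
river: ρ → (18,8,-12)
river: ρ → (-12,16,14)
river: ρ → (14,12,-14)
river: ρ → (-14,16,12)
river: ρ → (12,8,-18)
river: ρ → (-18,28,2)
river: ρ → (2,28,-18)
river: ρ → (-18,8,12)
river: ρ → (12,16,-14)
river: ρ → (-14,12,14)
closes: descent 0, river 14
min |a| on river = 2

2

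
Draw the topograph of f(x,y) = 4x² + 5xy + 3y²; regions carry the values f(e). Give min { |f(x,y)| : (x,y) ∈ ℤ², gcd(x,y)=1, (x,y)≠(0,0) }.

translate: b→-3 (≡5 mod 8), so (4,5,3)→(4,-3,2)
flip: (4,-3,2)→(2,3,4)
translate: b→-1 (≡3 mod 4), so (2,3,4)→(2,-1,3)
reduced (well bottom): (2,-1,3) with a≤c, −a<b≤a
well minimum = a = 2

2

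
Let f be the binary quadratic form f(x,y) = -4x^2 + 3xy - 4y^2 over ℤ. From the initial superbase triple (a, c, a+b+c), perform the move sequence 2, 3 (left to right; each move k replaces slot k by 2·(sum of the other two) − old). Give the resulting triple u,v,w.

start (-4,-4,-5) = (f(1,0),f(0,1),f(1,1))
replace slot 2: 2·((-4)+(-5)) − (-4) = -14 → (-4,-14,-5)
replace slot 3: 2·((-4)+(-14)) − (-5) = -31 → (-4,-14,-31)

-4,-14,-31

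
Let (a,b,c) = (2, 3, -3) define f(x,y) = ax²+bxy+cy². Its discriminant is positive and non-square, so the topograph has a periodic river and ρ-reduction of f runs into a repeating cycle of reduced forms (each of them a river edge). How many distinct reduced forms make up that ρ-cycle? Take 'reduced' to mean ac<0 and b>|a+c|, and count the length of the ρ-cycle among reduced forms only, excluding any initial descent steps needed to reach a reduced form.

D = 33, ⌊√D⌋ = 5
river: ρ → (-3,3,2)
river: ρ → (2,5,-1)
river: ρ → (-1,5,2)
river: ρ → (2,3,-3)
ρ-cycle length = 4 (tail of 0 descent steps not counted)

4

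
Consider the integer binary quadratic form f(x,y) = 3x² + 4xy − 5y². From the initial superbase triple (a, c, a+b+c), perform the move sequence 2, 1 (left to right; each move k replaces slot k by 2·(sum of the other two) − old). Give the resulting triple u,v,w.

start (3,-5,2) = (f(1,0),f(0,1),f(1,1))
replace slot 2: 2·(3+2) − (-5) = 15 → (3,15,2)
replace slot 1: 2·(15+2) − 3 = 31 → (31,15,2)

31,15,2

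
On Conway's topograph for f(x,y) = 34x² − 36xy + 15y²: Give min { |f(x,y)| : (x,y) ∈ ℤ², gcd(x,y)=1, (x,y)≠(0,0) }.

translate: b→32 (≡-36 mod 68), so (34,-36,15)→(34,32,13)
flip: (34,32,13)→(13,-32,34)
translate: b→-6 (≡-32 mod 26), so (13,-32,34)→(13,-6,15)
reduced (well bottom): (13,-6,15) with a≤c, −a<b≤a
well minimum = a = 13

13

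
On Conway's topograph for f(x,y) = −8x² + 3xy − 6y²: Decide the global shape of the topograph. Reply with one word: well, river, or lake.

D = b²−4ac = 3² − 4·(-8)·(-6) = -183
D < 0 ⇒ definite ⇒ every region one sign ⇒ single well

well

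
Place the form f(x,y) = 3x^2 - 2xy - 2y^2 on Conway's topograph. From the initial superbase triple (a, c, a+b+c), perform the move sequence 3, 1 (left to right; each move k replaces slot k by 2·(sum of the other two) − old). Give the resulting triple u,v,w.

start (3,-2,-1) = (f(1,0),f(0,1),f(1,1))
replace slot 3: 2·(3+(-2)) − (-1) = 3 → (3,-2,3)
replace slot 1: 2·((-2)+3) − 3 = -1 → (-1,-2,3)

-1,-2,3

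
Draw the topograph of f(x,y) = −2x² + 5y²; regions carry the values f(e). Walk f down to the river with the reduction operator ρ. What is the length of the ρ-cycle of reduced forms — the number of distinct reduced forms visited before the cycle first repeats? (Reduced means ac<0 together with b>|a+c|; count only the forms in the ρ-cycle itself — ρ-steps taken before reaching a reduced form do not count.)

D = 40, ⌊√D⌋ = 6
descent: ρ → (5,0,-2)
descent: ρ → (-2,4,3)  [lands on river]
river: ρ → (3,2,-3)
river: ρ → (-3,4,2)
river: ρ → (2,4,-3)
river: ρ → (-3,2,3)
river: ρ → (3,4,-2)
ρ-cycle length = 6 (tail of 2 descent steps not counted)

6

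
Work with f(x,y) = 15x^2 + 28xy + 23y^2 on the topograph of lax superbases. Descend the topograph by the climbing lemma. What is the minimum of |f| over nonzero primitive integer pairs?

translate: b→-2 (≡28 mod 30), so (15,28,23)→(15,-2,10)
flip: (15,-2,10)→(10,2,15)
reduced (well bottom): (10,2,15) with a≤c, −a<b≤a
well minimum = a = 10

10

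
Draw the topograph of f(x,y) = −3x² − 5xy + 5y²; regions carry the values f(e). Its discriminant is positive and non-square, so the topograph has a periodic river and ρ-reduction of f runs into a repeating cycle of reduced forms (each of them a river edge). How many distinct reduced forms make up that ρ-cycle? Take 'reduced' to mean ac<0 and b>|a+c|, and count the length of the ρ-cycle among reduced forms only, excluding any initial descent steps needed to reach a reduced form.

D = 85, ⌊√D⌋ = 9
descent: ρ → (5,5,-3)  [lands on river]
river: ρ → (-3,7,3)
river: ρ → (3,5,-5)
river: ρ → (-5,5,3)
river: ρ → (3,7,-3)
river: ρ → (-3,5,5)
ρ-cycle length = 6 (tail of 1 descent step not counted)

6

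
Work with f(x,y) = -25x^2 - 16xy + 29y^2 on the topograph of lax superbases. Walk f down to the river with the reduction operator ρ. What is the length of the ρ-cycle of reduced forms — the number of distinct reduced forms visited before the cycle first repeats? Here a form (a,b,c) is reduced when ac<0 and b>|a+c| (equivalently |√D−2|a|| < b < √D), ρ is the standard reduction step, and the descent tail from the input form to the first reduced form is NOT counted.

D = 3156, ⌊√D⌋ = 56
descent: ρ → (29,16,-25)  [lands on river]
river: ρ → (-25,34,20)
river: ρ → (20,46,-13)
river: ρ → (-13,32,41)
river: ρ → (41,50,-4)
river: ρ → (-4,54,15)
river: ρ → (15,36,-31)
river: ρ → (-31,26,20)
river: ρ → (20,54,-3)
river: ρ → (-3,54,20)
river: ρ → (20,26,-31)
river: ρ → (-31,36,15)
river: ρ → (15,54,-4)
river: ρ → (-4,50,41)
river: ρ → (41,32,-13)
river: ρ → (-13,46,20)
river: ρ → (20,34,-25)
river: ρ → (-25,16,29)
river: ρ → (29,42,-12)
river: ρ → (-12,54,5)
river: ρ → (5,56,-1)
river: ρ → (-1,56,5)
river: ρ → (5,54,-12)
river: ρ → (-12,42,29)
ρ-cycle length = 24 (tail of 1 descent step not counted)

24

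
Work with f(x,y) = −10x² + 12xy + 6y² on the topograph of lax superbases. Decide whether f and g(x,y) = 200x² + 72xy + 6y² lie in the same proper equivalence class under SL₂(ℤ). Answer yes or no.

D₁ = 384, D₂ = 384
river cycle of f (length 4): (6, 12, -10), (-10, 8, 8), (8, 8, -10), (-10, 12, 6)
river cycle of g (length 4): (6, 12, -10), (-10, 8, 8), (8, 8, -10), (-10, 12, 6)
cycles coincide ⇒ equivalent

yes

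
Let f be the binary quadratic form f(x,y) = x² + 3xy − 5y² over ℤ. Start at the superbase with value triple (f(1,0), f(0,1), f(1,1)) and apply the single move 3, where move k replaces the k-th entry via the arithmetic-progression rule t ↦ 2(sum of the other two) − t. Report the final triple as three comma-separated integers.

start (1,-5,-1) = (f(1,0),f(0,1),f(1,1))
replace slot 3: 2·(1+(-5)) − (-1) = -7 → (1,-5,-7)

1,-5,-7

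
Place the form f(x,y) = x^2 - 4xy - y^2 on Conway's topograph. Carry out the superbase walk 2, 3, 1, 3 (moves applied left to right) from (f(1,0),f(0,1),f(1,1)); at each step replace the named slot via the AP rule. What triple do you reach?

start (1,-1,-4) = (f(1,0),f(0,1),f(1,1))
replace slot 2: 2·(1+(-4)) − (-1) = -5 → (1,-5,-4)
replace slot 3: 2·(1+(-5)) − (-4) = -4 → (1,-5,-4)
replace slot 1: 2·((-5)+(-4)) − 1 = -19 → (-19,-5,-4)
replace slot 3: 2·((-19)+(-5)) − (-4) = -44 → (-19,-5,-44)

-19,-5,-44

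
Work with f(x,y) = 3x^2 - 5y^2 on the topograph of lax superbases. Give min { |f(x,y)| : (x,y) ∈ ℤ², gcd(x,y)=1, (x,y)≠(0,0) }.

descent: ρ → (-5,0,3)
descent: ρ → (3,6,-2)  [lands on river]
river: ρ → (-2,6,3)
closes: descent 2, river 2
min |a| on river = 2

2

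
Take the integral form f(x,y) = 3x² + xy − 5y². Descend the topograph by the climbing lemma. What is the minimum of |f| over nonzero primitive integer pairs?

descent: ρ → (-5,-1,3)
descent: ρ → (3,7,-1)  [lands on river]
river: ρ → (-1,7,3)
river: ρ → (3,5,-3)
river: ρ → (-3,7,1)
river: ρ → (1,7,-3)
river: ρ → (-3,5,3)
closes: descent 2, river 6
min |a| on river = 1

1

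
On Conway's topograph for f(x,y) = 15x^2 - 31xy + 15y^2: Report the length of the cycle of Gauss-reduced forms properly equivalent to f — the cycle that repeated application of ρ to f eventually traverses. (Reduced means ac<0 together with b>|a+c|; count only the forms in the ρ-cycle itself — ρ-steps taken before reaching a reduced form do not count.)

D = 61, ⌊√D⌋ = 7
descent: ρ → (15,1,-1)
descent: ρ → (-1,7,3)  [lands on river]
river: ρ → (3,5,-3)
river: ρ → (-3,7,1)
river: ρ → (1,7,-3)
river: ρ → (-3,5,3)
river: ρ → (3,7,-1)
ρ-cycle length = 6 (tail of 2 descent steps not counted)

6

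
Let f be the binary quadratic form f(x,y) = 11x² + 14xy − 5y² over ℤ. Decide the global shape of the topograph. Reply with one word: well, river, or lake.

D = b²−4ac = 14² − 4·11·(-5) = 416
D > 0 non-square ⇒ indefinite ⇒ periodic river

river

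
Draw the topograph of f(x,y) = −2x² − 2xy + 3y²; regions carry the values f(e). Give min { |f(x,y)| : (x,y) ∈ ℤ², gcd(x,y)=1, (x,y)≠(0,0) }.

descent: ρ → (3,2,-2)  [lands on river]
river: ρ → (-2,2,3)
river: ρ → (3,4,-1)
river: ρ → (-1,4,3)
closes: descent 1, river 4
min |a| on river = 1

1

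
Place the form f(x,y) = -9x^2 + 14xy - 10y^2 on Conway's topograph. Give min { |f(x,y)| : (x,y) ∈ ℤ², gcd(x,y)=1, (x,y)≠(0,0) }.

translate: b→4 (≡-14 mod 18), so (9,-14,10)→(9,4,5)
flip: (9,4,5)→(5,-4,9)
reduced (well bottom): (5,-4,9) with a≤c, −a<b≤a
well minimum |f| = |-5| = 5 (negative-definite)

5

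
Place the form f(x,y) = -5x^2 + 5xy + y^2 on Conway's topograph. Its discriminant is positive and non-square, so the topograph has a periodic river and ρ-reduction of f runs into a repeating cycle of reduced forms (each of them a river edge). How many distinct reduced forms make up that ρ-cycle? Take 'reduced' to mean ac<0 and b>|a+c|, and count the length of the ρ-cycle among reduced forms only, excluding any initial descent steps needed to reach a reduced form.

D = 45, ⌊√D⌋ = 6
river: ρ → (1,5,-5)
river: ρ → (-5,5,1)
ρ-cycle length = 2 (tail of 0 descent steps not counted)

2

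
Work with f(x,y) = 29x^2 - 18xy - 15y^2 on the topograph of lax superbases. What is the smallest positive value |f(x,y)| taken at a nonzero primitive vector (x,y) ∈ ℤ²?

descent: ρ → (-15,18,29)  [lands on river]
river: ρ → (29,40,-4)
river: ρ → (-4,40,29)
river: ρ → (29,18,-15)
river: ρ → (-15,42,5)
river: ρ → (5,38,-31)
river: ρ → (-31,24,12)
river: ρ → (12,24,-31)
river: ρ → (-31,38,5)
river: ρ → (5,42,-15)
closes: descent 1, river 10
min |a| on river = 4

4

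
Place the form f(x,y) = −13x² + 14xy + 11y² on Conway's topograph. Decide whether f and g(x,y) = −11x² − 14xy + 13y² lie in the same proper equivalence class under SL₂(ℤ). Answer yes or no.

D₁ = 768, D₂ = 768
river cycle of f (length 8): (11, 8, -16), (-16, 24, 3), (3, 24, -16), (-16, 8, 11), (11, 14, -13), (-13, 12, 12), (12, 12, -13), (-13, 14, 11)
river cycle of g (length 8): (13, 14, -11), (-11, 8, 16), (16, 24, -3), (-3, 24, 16), (16, 8, -11), (-11, 14, 13), (13, 12, -12), (-12, 12, 13)
cycles differ ⇒ inequivalent

no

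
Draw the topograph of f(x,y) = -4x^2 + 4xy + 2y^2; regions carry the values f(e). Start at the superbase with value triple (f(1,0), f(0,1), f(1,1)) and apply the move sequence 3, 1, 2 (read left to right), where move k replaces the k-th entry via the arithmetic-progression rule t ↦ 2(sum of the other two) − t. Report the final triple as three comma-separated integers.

start (-4,2,2) = (f(1,0),f(0,1),f(1,1))
replace slot 3: 2·((-4)+2) − 2 = -6 → (-4,2,-6)
replace slot 1: 2·(2+(-6)) − (-4) = -4 → (-4,2,-6)
replace slot 2: 2·((-4)+(-6)) − 2 = -22 → (-4,-22,-6)

-4,-22,-6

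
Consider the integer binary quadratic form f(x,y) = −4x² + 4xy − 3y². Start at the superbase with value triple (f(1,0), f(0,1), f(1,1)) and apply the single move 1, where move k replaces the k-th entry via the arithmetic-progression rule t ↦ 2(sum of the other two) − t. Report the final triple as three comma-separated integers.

start (-4,-3,-3) = (f(1,0),f(0,1),f(1,1))
replace slot 1: 2·((-3)+(-3)) − (-4) = -8 → (-8,-3,-3)

-8,-3,-3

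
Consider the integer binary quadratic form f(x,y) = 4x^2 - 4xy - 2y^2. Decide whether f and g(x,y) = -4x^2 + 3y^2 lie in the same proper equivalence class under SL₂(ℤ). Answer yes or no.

D₁ = 48, D₂ = 48
river cycle of f (length 2): (-2, 4, 4), (4, 4, -2)
river cycle of g (length 2): (3, 6, -1), (-1, 6, 3)
cycles differ ⇒ inequivalent

no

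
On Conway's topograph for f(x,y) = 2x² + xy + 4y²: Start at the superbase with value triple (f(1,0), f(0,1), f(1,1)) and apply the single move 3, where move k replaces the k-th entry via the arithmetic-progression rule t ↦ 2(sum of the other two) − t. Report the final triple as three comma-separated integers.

start (2,4,7) = (f(1,0),f(0,1),f(1,1))
replace slot 3: 2·(2+4) − 7 = 5 → (2,4,5)

2,4,5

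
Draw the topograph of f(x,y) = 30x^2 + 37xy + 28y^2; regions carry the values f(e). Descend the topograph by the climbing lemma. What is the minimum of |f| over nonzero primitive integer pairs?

translate: b→-23 (≡37 mod 60), so (30,37,28)→(30,-23,21)
flip: (30,-23,21)→(21,23,30)
translate: b→-19 (≡23 mod 42), so (21,23,30)→(21,-19,28)
reduced (well bottom): (21,-19,28) with a≤c, −a<b≤a
well minimum = a = 21

21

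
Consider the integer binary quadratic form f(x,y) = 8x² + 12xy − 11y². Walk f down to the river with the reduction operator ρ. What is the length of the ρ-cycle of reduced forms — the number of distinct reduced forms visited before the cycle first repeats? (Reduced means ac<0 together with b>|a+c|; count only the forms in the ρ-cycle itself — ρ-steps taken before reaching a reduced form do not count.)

D = 496, ⌊√D⌋ = 22
river: ρ → (-11,10,9)
river: ρ → (9,8,-12)
river: ρ → (-12,16,5)
river: ρ → (5,14,-15)
river: ρ → (-15,16,4)
river: ρ → (4,16,-15)
river: ρ → (-15,14,5)
river: ρ → (5,16,-12)
river: ρ → (-12,8,9)
river: ρ → (9,10,-11)
river: ρ → (-11,12,8)
river: ρ → (8,20,-3)
river: ρ → (-3,22,1)
river: ρ → (1,22,-3)
river: ρ → (-3,20,8)
river: ρ → (8,12,-11)
ρ-cycle length = 16 (tail of 0 descent steps not counted)

16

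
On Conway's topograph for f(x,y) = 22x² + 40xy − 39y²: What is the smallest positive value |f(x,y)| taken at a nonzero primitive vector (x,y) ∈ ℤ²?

river: ρ → (-39,38,23)
river: ρ → (23,54,-23)
river: ρ → (-23,38,39)
river: ρ → (39,40,-22)
river: ρ → (-22,48,31)
river: ρ → (31,14,-39)
river: ρ → (-39,64,6)
river: ρ → (6,68,-17)
river: ρ → (-17,68,6)
river: ρ → (6,64,-39)
river: ρ → (-39,14,31)
river: ρ → (31,48,-22)
river: ρ → (-22,40,39)
river: ρ → (39,38,-23)
river: ρ → (-23,54,23)
river: ρ → (23,38,-39)
river: ρ → (-39,40,22)
river: ρ → (22,48,-31)
river: ρ → (-31,14,39)
river: ρ → (39,64,-6)
river: ρ → (-6,68,17)
river: ρ → (17,68,-6)
river: ρ → (-6,64,39)
river: ρ → (39,14,-31)
river: ρ → (-31,48,22)
river: ρ → (22,40,-39)
closes: descent 0, river 26
min |a| on river = 6

6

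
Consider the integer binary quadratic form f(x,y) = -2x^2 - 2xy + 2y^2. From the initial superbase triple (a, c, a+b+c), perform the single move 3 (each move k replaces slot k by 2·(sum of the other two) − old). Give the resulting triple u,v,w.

start (-2,2,-2) = (f(1,0),f(0,1),f(1,1))
replace slot 3: 2·((-2)+2) − (-2) = 2 → (-2,2,2)

-2,2,2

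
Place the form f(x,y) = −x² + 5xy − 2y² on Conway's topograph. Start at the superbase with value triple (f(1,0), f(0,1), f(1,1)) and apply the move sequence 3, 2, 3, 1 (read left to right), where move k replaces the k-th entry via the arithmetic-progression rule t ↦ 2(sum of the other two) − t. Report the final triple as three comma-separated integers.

start (-1,-2,2) = (f(1,0),f(0,1),f(1,1))
replace slot 3: 2·((-1)+(-2)) − 2 = -8 → (-1,-2,-8)
replace slot 2: 2·((-1)+(-8)) − (-2) = -16 → (-1,-16,-8)
replace slot 3: 2·((-1)+(-16)) − (-8) = -26 → (-1,-16,-26)
replace slot 1: 2·((-16)+(-26)) − (-1) = -83 → (-83,-16,-26)

-83,-16,-26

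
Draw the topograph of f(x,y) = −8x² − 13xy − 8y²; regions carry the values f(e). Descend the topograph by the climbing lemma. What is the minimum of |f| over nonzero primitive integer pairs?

translate: b→-3 (≡13 mod 16), so (8,13,8)→(8,-3,3)
flip: (8,-3,3)→(3,3,8)
reduced (well bottom): (3,3,8) with a≤c, −a<b≤a
well minimum |f| = |-3| = 3 (negative-definite)

3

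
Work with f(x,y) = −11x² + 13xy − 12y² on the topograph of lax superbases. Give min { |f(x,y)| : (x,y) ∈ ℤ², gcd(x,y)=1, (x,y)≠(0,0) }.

translate: b→9 (≡-13 mod 22), so (11,-13,12)→(11,9,10)
flip: (11,9,10)→(10,-9,11)
reduced (well bottom): (10,-9,11) with a≤c, −a<b≤a
well minimum |f| = |-10| = 10 (negative-definite)

10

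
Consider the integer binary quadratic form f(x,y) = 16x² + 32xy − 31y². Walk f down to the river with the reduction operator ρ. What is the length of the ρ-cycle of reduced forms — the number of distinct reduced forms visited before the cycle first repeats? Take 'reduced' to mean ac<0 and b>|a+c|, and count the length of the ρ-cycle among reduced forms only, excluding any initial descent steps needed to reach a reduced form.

D = 3008, ⌊√D⌋ = 54
river: ρ → (-31,30,17)
river: ρ → (17,38,-23)
river: ρ → (-23,54,1)
river: ρ → (1,54,-23)
river: ρ → (-23,38,17)
river: ρ → (17,30,-31)
river: ρ → (-31,32,16)
river: ρ → (16,32,-31)
ρ-cycle length = 8 (tail of 0 descent steps not counted)

8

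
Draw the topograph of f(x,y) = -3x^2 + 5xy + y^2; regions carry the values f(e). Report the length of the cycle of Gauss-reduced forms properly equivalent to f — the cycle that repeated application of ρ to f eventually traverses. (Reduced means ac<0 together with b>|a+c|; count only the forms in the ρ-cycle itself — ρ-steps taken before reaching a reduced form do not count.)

D = 37, ⌊√D⌋ = 6
river: ρ → (1,5,-3)
river: ρ → (-3,1,3)
river: ρ → (3,5,-1)
river: ρ → (-1,5,3)
river: ρ → (3,1,-3)
river: ρ → (-3,5,1)
ρ-cycle length = 6 (tail of 0 descent steps not counted)

6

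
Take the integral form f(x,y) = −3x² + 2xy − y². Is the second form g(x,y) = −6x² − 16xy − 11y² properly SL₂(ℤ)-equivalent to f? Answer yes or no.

D₁ = -8, D₂ = -8
f is negative-definite; reduce −f:
−f: flip: (3,-2,1)→(1,2,3)
−f: translate: b→0 (≡2 mod 2), so (1,2,3)→(1,0,2)
−f: reduced (well bottom): (1,0,2) with a≤c, −a<b≤a
flip sign back: reduced form of f is (-1,0,-2)
g is negative-definite; reduce −g:
−g: translate: b→4 (≡16 mod 12), so (6,16,11)→(6,4,1)
−g: flip: (6,4,1)→(1,-4,6)
−g: translate: b→0 (≡-4 mod 2), so (1,-4,6)→(1,0,2)
−g: reduced (well bottom): (1,0,2) with a≤c, −a<b≤a
flip sign back: reduced form of g is (-1,0,-2)
reduced forms (-1, 0, -2) vs (-1, 0, -2) ⇒ equivalent

yes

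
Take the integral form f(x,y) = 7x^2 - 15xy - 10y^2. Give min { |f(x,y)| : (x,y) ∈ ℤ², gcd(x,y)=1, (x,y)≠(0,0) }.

descent: ρ → (-10,15,7)  [lands on river]
river: ρ → (7,13,-12)
river: ρ → (-12,11,8)
river: ρ → (8,21,-2)
river: ρ → (-2,19,18)
river: ρ → (18,17,-3)
river: ρ → (-3,19,12)
river: ρ → (12,5,-10)
closes: descent 1, river 8
min |a| on river = 2

2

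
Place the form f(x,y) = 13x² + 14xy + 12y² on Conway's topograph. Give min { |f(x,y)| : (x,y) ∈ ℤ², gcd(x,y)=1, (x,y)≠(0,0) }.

translate: b→-12 (≡14 mod 26), so (13,14,12)→(13,-12,11)
flip: (13,-12,11)→(11,12,13)
translate: b→-10 (≡12 mod 22), so (11,12,13)→(11,-10,12)
reduced (well bottom): (11,-10,12) with a≤c, −a<b≤a
well minimum = a = 11

11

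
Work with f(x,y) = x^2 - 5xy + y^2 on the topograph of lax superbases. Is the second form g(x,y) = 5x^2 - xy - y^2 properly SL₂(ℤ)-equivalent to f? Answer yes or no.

D₁ = 21, D₂ = 21
river cycle of f (length 2): (1, 3, -3), (-3, 3, 1)
river cycle of g (length 2): (-1, 3, 3), (3, 3, -1)
cycles differ ⇒ inequivalent

no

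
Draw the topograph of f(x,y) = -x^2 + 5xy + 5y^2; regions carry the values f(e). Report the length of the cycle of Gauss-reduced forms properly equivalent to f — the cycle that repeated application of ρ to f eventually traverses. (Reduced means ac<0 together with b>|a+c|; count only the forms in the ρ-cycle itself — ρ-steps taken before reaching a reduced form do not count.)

D = 45, ⌊√D⌋ = 6
river: ρ → (5,5,-1)
river: ρ → (-1,5,5)
ρ-cycle length = 2 (tail of 0 descent steps not counted)

2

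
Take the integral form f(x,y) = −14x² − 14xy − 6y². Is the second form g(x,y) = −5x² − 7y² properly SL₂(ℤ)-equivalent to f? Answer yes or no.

D₁ = -140, D₂ = -140
f is negative-definite; reduce −f:
−f: flip: (14,14,6)→(6,-14,14)
−f: translate: b→-2 (≡-14 mod 12), so (6,-14,14)→(6,-2,6)
−f: flip: (6,-2,6)→(6,2,6)
−f: reduced (well bottom): (6,2,6) with a≤c, −a<b≤a
flip sign back: reduced form of f is (-6,-2,-6)
g is negative-definite; reduce −g:
−g: reduced (well bottom): (5,0,7) with a≤c, −a<b≤a
flip sign back: reduced form of g is (-5,0,-7)
reduced forms (-6, -2, -6) vs (-5, 0, -7) ⇒ inequivalent

no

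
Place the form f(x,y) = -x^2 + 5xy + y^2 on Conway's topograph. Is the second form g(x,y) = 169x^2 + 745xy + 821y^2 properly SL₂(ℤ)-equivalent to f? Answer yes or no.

D₁ = 29, D₂ = 29
river cycle of f (length 2): (1, 5, -1), (-1, 5, 1)
river cycle of g (length 2): (-1, 5, 1), (1, 5, -1)
cycles coincide ⇒ equivalent

yes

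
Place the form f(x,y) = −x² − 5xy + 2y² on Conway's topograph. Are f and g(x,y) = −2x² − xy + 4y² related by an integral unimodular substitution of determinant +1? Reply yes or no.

D₁ = 33, D₂ = 33
river cycle of f (length 4): (2, 5, -1), (-1, 5, 2), (2, 3, -3), (-3, 3, 2)
river cycle of g (length 4): (-2, 3, 3), (3, 3, -2), (-2, 5, 1), (1, 5, -2)
cycles differ ⇒ inequivalent

no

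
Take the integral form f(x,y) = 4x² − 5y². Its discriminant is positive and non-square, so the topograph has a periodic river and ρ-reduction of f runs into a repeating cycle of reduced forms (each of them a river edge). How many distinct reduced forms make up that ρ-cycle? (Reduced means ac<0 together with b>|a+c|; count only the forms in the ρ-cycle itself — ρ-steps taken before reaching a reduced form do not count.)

D = 80, ⌊√D⌋ = 8
descent: ρ → (-5,0,4)
descent: ρ → (4,8,-1)  [lands on river]
river: ρ → (-1,8,4)
ρ-cycle length = 2 (tail of 2 descent steps not counted)

2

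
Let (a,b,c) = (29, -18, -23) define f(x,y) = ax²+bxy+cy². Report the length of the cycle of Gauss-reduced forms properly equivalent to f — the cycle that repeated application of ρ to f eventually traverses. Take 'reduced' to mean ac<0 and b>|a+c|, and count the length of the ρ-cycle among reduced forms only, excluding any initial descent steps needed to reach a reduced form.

D = 2992, ⌊√D⌋ = 54
descent: ρ → (-23,18,29)  [lands on river]
river: ρ → (29,40,-12)
river: ρ → (-12,32,41)
river: ρ → (41,50,-3)
river: ρ → (-3,52,24)
river: ρ → (24,44,-11)
river: ρ → (-11,44,24)
river: ρ → (24,52,-3)
river: ρ → (-3,50,41)
river: ρ → (41,32,-12)
river: ρ → (-12,40,29)
river: ρ → (29,18,-23)
river: ρ → (-23,28,24)
river: ρ → (24,20,-27)
river: ρ → (-27,34,17)
river: ρ → (17,34,-27)
river: ρ → (-27,20,24)
river: ρ → (24,28,-23)
ρ-cycle length = 18 (tail of 1 descent step not counted)

18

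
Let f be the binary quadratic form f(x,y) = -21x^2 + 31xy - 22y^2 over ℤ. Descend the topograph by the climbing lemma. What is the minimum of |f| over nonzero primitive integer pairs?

translate: b→11 (≡-31 mod 42), so (21,-31,22)→(21,11,12)
flip: (21,11,12)→(12,-11,21)
reduced (well bottom): (12,-11,21) with a≤c, −a<b≤a
well minimum |f| = |-12| = 12 (negative-definite)

12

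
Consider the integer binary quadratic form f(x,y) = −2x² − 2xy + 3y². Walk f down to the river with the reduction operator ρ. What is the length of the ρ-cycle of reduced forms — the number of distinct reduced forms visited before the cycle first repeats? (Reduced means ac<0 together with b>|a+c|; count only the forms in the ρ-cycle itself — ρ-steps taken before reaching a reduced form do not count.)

D = 28, ⌊√D⌋ = 5
descent: ρ → (3,2,-2)  [lands on river]
river: ρ → (-2,2,3)
river: ρ → (3,4,-1)
river: ρ → (-1,4,3)
ρ-cycle length = 4 (tail of 1 descent step not counted)

4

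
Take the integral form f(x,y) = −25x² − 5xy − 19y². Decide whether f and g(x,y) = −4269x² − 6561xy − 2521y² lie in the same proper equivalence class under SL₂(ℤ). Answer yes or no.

D₁ = -1875, D₂ = -1875
f is negative-definite; reduce −f:
−f: flip: (25,5,19)→(19,-5,25)
−f: reduced (well bottom): (19,-5,25) with a≤c, −a<b≤a
flip sign back: reduced form of f is (-19,5,-25)
g is negative-definite; reduce −g:
−g: translate: b→-1977 (≡6561 mod 8538), so (4269,6561,2521)→(4269,-1977,229)
−g: flip: (4269,-1977,229)→(229,1977,4269)
−g: translate: b→145 (≡1977 mod 458), so (229,1977,4269)→(229,145,25)
−g: flip: (229,145,25)→(25,-145,229)
−g: translate: b→5 (≡-145 mod 50), so (25,-145,229)→(25,5,19)
−g: flip: (25,5,19)→(19,-5,25)
−g: reduced (well bottom): (19,-5,25) with a≤c, −a<b≤a
flip sign back: reduced form of g is (-19,5,-25)
reduced forms (-19, 5, -25) vs (-19, 5, -25) ⇒ equivalent

yes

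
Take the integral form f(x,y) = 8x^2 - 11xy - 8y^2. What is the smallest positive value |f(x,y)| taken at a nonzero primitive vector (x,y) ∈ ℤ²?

descent: ρ → (-8,11,8)  [lands on river]
river: ρ → (8,5,-11)
river: ρ → (-11,17,2)
river: ρ → (2,19,-2)
river: ρ → (-2,17,11)
river: ρ → (11,5,-8)
closes: descent 1, river 6
min |a| on river = 2

2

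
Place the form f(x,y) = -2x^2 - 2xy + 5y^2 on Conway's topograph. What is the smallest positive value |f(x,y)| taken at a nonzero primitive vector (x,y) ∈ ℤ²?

descent: ρ → (5,2,-2)
descent: ρ → (-2,6,1)  [lands on river]
river: ρ → (1,6,-2)
closes: descent 2, river 2
min |a| on river = 1

1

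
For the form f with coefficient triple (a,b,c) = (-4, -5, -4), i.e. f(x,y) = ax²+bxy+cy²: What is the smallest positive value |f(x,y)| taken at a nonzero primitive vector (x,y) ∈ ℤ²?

translate: b→-3 (≡5 mod 8), so (4,5,4)→(4,-3,3)
flip: (4,-3,3)→(3,3,4)
reduced (well bottom): (3,3,4) with a≤c, −a<b≤a
well minimum |f| = |-3| = 3 (negative-definite)

3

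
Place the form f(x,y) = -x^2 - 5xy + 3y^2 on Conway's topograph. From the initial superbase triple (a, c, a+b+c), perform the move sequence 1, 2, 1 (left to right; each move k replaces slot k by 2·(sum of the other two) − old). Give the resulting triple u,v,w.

start (-1,3,-3) = (f(1,0),f(0,1),f(1,1))
replace slot 1: 2·(3+(-3)) − (-1) = 1 → (1,3,-3)
replace slot 2: 2·(1+(-3)) − 3 = -7 → (1,-7,-3)
replace slot 1: 2·((-7)+(-3)) − 1 = -21 → (-21,-7,-3)

-21,-7,-3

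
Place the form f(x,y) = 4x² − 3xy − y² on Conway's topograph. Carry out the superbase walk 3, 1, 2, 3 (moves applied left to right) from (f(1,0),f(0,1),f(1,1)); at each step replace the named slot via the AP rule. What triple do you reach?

start (4,-1,0) = (f(1,0),f(0,1),f(1,1))
replace slot 3: 2·(4+(-1)) − 0 = 6 → (4,-1,6)
replace slot 1: 2·((-1)+6) − 4 = 6 → (6,-1,6)
replace slot 2: 2·(6+6) − (-1) = 25 → (6,25,6)
replace slot 3: 2·(6+25) − 6 = 56 → (6,25,56)

6,25,56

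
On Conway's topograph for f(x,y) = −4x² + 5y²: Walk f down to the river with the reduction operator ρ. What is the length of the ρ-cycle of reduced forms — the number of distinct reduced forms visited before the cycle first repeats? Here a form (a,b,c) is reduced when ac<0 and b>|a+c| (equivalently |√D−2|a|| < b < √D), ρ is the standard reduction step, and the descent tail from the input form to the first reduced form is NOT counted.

D = 80, ⌊√D⌋ = 8
descent: ρ → (5,0,-4)
descent: ρ → (-4,8,1)  [lands on river]
river: ρ → (1,8,-4)
ρ-cycle length = 2 (tail of 2 descent steps not counted)

2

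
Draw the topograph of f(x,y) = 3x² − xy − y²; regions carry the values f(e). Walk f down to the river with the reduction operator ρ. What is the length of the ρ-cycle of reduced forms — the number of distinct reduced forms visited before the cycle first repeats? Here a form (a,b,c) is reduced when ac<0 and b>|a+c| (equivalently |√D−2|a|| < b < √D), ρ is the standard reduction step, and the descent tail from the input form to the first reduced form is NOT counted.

D = 13, ⌊√D⌋ = 3
descent: ρ → (-1,3,1)  [lands on river]
river: ρ → (1,3,-1)
ρ-cycle length = 2 (tail of 1 descent step not counted)

2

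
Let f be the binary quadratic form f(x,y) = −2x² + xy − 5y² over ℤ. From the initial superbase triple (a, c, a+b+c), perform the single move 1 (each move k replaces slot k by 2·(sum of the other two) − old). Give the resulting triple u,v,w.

start (-2,-5,-6) = (f(1,0),f(0,1),f(1,1))
replace slot 1: 2·((-5)+(-6)) − (-2) = -20 → (-20,-5,-6)

-20,-5,-6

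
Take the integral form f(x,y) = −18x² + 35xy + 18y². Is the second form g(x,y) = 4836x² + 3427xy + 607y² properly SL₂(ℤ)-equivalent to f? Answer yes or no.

D₁ = 2521, D₂ = 2521
river cycle of f (length 170): (18, 37, -16), (-16, 27, 28), (28, 29, -15), (-15, 31, 26), (26, 21, -20), (-20, 19, 27), (27, 35, -12), (-12, 37, 24), (24, 11, -25), (-25, 39, 10), … (160 more)
river cycle of g (length 170): (18, 37, -16), (-16, 27, 28), (28, 29, -15), (-15, 31, 26), (26, 21, -20), (-20, 19, 27), (27, 35, -12), (-12, 37, 24), (24, 11, -25), (-25, 39, 10), … (160 more)
cycles coincide ⇒ equivalent

yes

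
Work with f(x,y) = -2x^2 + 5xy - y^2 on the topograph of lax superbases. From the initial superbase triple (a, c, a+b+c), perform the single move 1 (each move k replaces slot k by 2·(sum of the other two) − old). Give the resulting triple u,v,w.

start (-2,-1,2) = (f(1,0),f(0,1),f(1,1))
replace slot 1: 2·((-1)+2) − (-2) = 4 → (4,-1,2)

4,-1,2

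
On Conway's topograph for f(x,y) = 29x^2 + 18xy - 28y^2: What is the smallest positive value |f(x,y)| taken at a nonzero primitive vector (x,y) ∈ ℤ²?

river: ρ → (-28,38,19)
river: ρ → (19,38,-28)
river: ρ → (-28,18,29)
river: ρ → (29,40,-17)
river: ρ → (-17,28,41)
river: ρ → (41,54,-4)
river: ρ → (-4,58,13)
river: ρ → (13,46,-28)
river: ρ → (-28,10,31)
river: ρ → (31,52,-7)
river: ρ → (-7,46,52)
river: ρ → (52,58,-1)
river: ρ → (-1,58,52)
river: ρ → (52,46,-7)
river: ρ → (-7,52,31)
river: ρ → (31,10,-28)
river: ρ → (-28,46,13)
river: ρ → (13,58,-4)
river: ρ → (-4,54,41)
river: ρ → (41,28,-17)
river: ρ → (-17,40,29)
river: ρ → (29,18,-28)
closes: descent 0, river 22
min |a| on river = 1

1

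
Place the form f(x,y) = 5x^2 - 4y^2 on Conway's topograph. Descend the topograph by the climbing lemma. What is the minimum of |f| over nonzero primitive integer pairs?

descent: ρ → (-4,8,1)  [lands on river]
river: ρ → (1,8,-4)
closes: descent 1, river 2
min |a| on river = 1

1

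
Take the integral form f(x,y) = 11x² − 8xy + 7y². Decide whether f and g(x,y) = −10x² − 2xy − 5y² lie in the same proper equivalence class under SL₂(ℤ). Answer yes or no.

D₁ = -244, D₂ = -196
discriminants differ ⇒ not SL₂(ℤ)-equivalent

no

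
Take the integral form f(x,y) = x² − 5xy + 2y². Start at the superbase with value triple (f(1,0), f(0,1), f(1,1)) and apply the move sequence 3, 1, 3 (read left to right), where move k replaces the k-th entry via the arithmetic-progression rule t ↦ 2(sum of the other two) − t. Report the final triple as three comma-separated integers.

start (1,2,-2) = (f(1,0),f(0,1),f(1,1))
replace slot 3: 2·(1+2) − (-2) = 8 → (1,2,8)
replace slot 1: 2·(2+8) − 1 = 19 → (19,2,8)
replace slot 3: 2·(19+2) − 8 = 34 → (19,2,34)

19,2,34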